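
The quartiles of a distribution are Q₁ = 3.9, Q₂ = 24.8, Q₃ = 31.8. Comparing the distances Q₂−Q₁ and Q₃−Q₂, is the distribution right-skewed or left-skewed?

Q₂ − Q₁ = 20.9;  Q₃ − Q₂ = 7.0
Q₂ − Q₁ > Q₃ − Q₂ ⇒ the lower half is more spread out ⇒ left-skewed.

left-skewed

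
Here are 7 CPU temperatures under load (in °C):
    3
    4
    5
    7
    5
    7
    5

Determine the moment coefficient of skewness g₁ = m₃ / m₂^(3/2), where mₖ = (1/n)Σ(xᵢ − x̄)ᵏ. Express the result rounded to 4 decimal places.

0.0843

x̄ = (3 + 4 + 5 + 7 + 5 + 7 + 5) / 7 = 5.1429
deviations (xᵢ − x̄): -2.1429, -1.1429, -0.1429, 1.8571, -0.1429, 1.8571, -0.1429
Σ(xᵢ − x̄)² = 12.8571 ⇒ m₂ = 12.8571/7 = 1.83673
Σ(xᵢ − x̄)³ = 1.4694 ⇒ m₃ = 1.4694/7 = 0.20991
m₂^(3/2) = 1.83673^(1.5) = 2.48926
g₁ = m₃ / m₂^(3/2) = 0.20991 / 2.48926 ≈ 0.0843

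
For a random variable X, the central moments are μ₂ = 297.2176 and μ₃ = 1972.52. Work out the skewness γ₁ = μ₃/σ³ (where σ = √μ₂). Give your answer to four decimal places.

0.3850

σ = √μ₂ = √297.2176 = 17.24000
σ³ = μ₂^(3/2) = 5124.03142
γ₁ = μ₃/σ³ = 1972.52 / 5124.03142 ≈ 0.3850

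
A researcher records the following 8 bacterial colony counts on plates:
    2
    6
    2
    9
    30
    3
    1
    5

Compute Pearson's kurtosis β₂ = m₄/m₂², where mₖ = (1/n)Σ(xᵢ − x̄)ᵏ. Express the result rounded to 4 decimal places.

5.3067

x̄ = 7.2500
Σ(xᵢ − x̄)² = 639.5000 ⇒ m₂ = 79.93750
Σ(xᵢ − x̄)⁴ = 271279.9063 ⇒ m₄ = 33909.98828
m₂² = 6390.00391
β₂ = m₄/m₂² = 33909.98828 / 6390.00391 ≈ 5.3067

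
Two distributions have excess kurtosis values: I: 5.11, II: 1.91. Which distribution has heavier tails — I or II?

Higher excess kurtosis ⇒ heavier tails relative to the normal distribution.
5.11 vs 1.91: the larger is 5.11, so I has heavier tails.

I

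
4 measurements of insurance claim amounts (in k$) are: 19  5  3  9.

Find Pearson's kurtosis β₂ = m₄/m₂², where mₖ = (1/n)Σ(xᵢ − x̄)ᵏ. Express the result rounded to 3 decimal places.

2.000

x̄ = 9.0000
Σ(xᵢ − x̄)² = 152.0000 ⇒ m₂ = 38.00000
Σ(xᵢ − x̄)⁴ = 11552.0000 ⇒ m₄ = 2888.00000
m₂² = 1444.00000
β₂ = m₄/m₂² = 2888.00000 / 1444.00000 ≈ 2.000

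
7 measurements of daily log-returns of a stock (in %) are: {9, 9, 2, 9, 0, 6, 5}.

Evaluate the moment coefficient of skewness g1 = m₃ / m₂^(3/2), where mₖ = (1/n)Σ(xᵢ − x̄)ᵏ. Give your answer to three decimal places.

x̄ = (9 + 9 + 2 + 9 + 0 + 6 + 5) / 7 = 5.7143
deviations (xᵢ − x̄): 3.2857, 3.2857, -3.7143, 3.2857, -5.7143, 0.2857, -0.7143
Σ(xᵢ − x̄)² = 79.4286 ⇒ m₂ = 79.4286/7 = 11.34694
Σ(xᵢ − x̄)³ = -131.7551 ⇒ m₃ = -131.7551/7 = -18.82216
m₂^(3/2) = 11.34694^(1.5) = 38.22241
g1 = m₃ / m₂^(3/2) = -18.82216 / 38.22241 ≈ -0.492

-0.492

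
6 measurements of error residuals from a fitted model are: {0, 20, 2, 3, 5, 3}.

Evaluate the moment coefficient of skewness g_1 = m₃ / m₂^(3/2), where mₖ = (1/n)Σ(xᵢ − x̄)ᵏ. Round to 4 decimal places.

x̄ = (0 + 20 + 2 + 3 + 5 + 3) / 6 = 5.5000
deviations (xᵢ − x̄): -5.5000, 14.5000, -3.5000, -2.5000, -0.5000, -2.5000
Σ(xᵢ − x̄)² = 265.5000 ⇒ m₂ = 265.5000/6 = 44.25000
Σ(xᵢ − x̄)³ = 2808.0000 ⇒ m₃ = 2808.0000/6 = 468.00000
m₂^(3/2) = 44.25000^(1.5) = 294.35398
g_1 = m₃ / m₂^(3/2) = 468.00000 / 294.35398 ≈ 1.5899

1.5899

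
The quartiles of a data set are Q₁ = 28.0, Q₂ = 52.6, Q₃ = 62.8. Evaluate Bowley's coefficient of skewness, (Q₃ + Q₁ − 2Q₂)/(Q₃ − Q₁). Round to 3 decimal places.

numerator: Q₃ + Q₁ − 2Q₂ = 62.8 + 28.0 − 2×52.6 = -14.4000
denominator: Q₃ − Q₁ = 62.8 − 28.0 = 34.8000
Bowley skewness = -14.4000 / 34.8000 ≈ -0.414

-0.414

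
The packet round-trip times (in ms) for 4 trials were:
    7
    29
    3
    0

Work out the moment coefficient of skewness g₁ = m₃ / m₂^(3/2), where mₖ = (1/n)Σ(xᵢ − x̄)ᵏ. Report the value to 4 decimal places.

0.9950

x̄ = (7 + 29 + 3 + 0) / 4 = 9.7500
deviations (xᵢ − x̄): -2.7500, 19.2500, -6.7500, -9.7500
Σ(xᵢ − x̄)² = 518.7500 ⇒ m₂ = 518.7500/4 = 129.68750
Σ(xᵢ − x̄)³ = 5878.1250 ⇒ m₃ = 5878.1250/4 = 1469.53125
m₂^(3/2) = 129.68750^(1.5) = 1476.88669
g₁ = m₃ / m₂^(3/2) = 1469.53125 / 1476.88669 ≈ 0.9950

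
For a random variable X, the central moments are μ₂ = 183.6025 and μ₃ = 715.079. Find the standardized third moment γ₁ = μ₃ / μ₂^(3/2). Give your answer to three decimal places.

0.287

σ = √μ₂ = √183.6025 = 13.55000
σ³ = μ₂^(3/2) = 2487.81387
γ₁ = μ₃/σ³ = 715.079 / 2487.81387 ≈ 0.287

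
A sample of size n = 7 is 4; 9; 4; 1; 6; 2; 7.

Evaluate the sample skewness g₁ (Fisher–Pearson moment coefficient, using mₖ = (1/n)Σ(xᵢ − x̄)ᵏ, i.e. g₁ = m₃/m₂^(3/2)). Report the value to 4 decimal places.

x̄ = (4 + 9 + 4 + 1 + 6 + 2 + 7) / 7 = 4.7143
deviations (xᵢ − x̄): -0.7143, 4.2857, -0.7143, -3.7143, 1.2857, -2.7143, 2.2857
Σ(xᵢ − x̄)² = 47.4286 ⇒ m₂ = 47.4286/7 = 6.77551
Σ(xᵢ − x̄)³ = 20.8163 ⇒ m₃ = 20.8163/7 = 2.97376
m₂^(3/2) = 6.77551^(1.5) = 17.63652
g₁ = m₃ / m₂^(3/2) = 2.97376 / 17.63652 ≈ 0.1686

0.1686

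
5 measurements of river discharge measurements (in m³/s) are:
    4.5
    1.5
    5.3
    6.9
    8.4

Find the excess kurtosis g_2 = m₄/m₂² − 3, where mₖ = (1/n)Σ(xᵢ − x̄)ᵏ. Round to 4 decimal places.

x̄ = 5.3200
Σ(xᵢ − x̄)² = 27.2480 ⇒ m₂ = 5.44960
Σ(xᵢ − x̄)⁴ = 309.6141 ⇒ m₄ = 61.92281
m₂² = 29.69814
g_2 = m₄/m₂² − 3 = 2.08507 − 3 ≈ -0.9149

-0.9149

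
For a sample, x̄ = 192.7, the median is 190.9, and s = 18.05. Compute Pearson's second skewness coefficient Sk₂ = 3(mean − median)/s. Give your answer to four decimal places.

Sk₂ = 3(192.7 − 190.9) / 18.05 = 3 × 1.8000 / 18.05
    = 5.4000 / 18.05 ≈ 0.2992

0.2992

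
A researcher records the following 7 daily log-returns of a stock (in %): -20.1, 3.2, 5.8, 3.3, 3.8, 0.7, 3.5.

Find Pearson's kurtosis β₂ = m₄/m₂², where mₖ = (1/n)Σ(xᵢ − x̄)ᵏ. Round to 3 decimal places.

4.915

x̄ = 0.0286
Σ(xᵢ − x̄)² = 485.9543 ⇒ m₂ = 69.42204
Σ(xᵢ − x̄)⁴ = 165827.0837 ⇒ m₄ = 23689.58338
m₂² = 4819.41975
β₂ = m₄/m₂² = 23689.58338 / 4819.41975 ≈ 4.915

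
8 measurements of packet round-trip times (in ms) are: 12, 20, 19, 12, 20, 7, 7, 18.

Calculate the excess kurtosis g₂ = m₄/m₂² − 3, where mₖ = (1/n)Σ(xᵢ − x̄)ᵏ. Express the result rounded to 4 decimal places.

-1.5485

x̄ = 14.3750
Σ(xᵢ − x̄)² = 217.8750 ⇒ m₂ = 27.23438
Σ(xᵢ − x̄)⁴ = 8612.8066 ⇒ m₄ = 1076.60083
m₂² = 741.71118
g₂ = m₄/m₂² − 3 = 1.45151 − 3 ≈ -1.5485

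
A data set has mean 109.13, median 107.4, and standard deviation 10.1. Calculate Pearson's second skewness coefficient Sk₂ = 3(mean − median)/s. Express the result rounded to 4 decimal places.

0.5139

Sk₂ = 3(109.13 − 107.4) / 10.1 = 3 × 1.7300 / 10.1
    = 5.1900 / 10.1 ≈ 0.5139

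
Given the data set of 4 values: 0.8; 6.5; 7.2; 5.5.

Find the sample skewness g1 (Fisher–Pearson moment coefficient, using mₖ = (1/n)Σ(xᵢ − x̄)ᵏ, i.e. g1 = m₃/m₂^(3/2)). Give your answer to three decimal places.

-0.960

x̄ = (0.8 + 6.5 + 7.2 + 5.5) / 4 = 5.0000
deviations (xᵢ − x̄): -4.2000, 1.5000, 2.2000, 0.5000
Σ(xᵢ − x̄)² = 24.9800 ⇒ m₂ = 24.9800/4 = 6.24500
Σ(xᵢ − x̄)³ = -59.9400 ⇒ m₃ = -59.9400/4 = -14.98500
m₂^(3/2) = 6.24500^(1.5) = 15.60625
g1 = m₃ / m₂^(3/2) = -14.98500 / 15.60625 ≈ -0.960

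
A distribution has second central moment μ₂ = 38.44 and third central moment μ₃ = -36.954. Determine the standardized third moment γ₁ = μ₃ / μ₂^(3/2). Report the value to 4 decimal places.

-0.1551

σ = √μ₂ = √38.44 = 6.20000
σ³ = μ₂^(3/2) = 238.32800
γ₁ = μ₃/σ³ = -36.954 / 238.32800 ≈ -0.1551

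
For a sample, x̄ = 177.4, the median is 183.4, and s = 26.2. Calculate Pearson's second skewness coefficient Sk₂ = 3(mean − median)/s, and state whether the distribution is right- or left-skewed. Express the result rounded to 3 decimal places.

-0.687, left-skewed

Sk₂ = 3(177.4 − 183.4) / 26.2 = 3 × -6.0000 / 26.2
    = -18.0000 / 26.2 ≈ -0.687
Sk₂ < 0 ⇒ mean < median ⇒ left-skewed (negative skew).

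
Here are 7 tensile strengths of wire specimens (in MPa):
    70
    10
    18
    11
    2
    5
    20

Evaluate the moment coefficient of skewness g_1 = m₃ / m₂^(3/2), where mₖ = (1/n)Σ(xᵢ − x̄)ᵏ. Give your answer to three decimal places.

1.722

x̄ = (70 + 10 + 18 + 11 + 2 + 5 + 20) / 7 = 19.4286
deviations (xᵢ − x̄): 50.5714, -9.4286, -1.4286, -8.4286, -17.4286, -14.4286, 0.5714
Σ(xᵢ − x̄)² = 3231.7143 ⇒ m₂ = 3231.7143/7 = 461.67347
Σ(xᵢ − x̄)³ = 119597.3878 ⇒ m₃ = 119597.3878/7 = 17085.34111
m₂^(3/2) = 461.67347^(1.5) = 9919.78769
g_1 = m₃ / m₂^(3/2) = 17085.34111 / 9919.78769 ≈ 1.722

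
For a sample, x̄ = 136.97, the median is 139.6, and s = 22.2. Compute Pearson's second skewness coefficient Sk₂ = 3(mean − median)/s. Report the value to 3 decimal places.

Sk₂ = 3(136.97 − 139.6) / 22.2 = 3 × -2.6300 / 22.2
    = -7.8900 / 22.2 ≈ -0.355

-0.355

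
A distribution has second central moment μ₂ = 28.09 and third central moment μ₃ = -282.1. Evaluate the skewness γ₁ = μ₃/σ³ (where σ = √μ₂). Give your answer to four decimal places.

σ = √μ₂ = √28.09 = 5.30000
σ³ = μ₂^(3/2) = 148.87700
γ₁ = μ₃/σ³ = -282.1 / 148.87700 ≈ -1.8949

-1.8949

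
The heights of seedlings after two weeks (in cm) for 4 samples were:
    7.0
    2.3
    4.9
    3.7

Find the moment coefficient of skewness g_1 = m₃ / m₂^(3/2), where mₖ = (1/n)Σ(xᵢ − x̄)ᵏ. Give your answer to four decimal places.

0.2645

x̄ = (7.0 + 2.3 + 4.9 + 3.7) / 4 = 4.4750
deviations (xᵢ − x̄): 2.5250, -2.1750, 0.4250, -0.7750
Σ(xᵢ − x̄)² = 11.8875 ⇒ m₂ = 11.8875/4 = 2.97188
Σ(xᵢ − x̄)³ = 5.4206 ⇒ m₃ = 5.4206/4 = 1.35516
m₂^(3/2) = 2.97188^(1.5) = 5.12325
g_1 = m₃ / m₂^(3/2) = 1.35516 / 5.12325 ≈ 0.2645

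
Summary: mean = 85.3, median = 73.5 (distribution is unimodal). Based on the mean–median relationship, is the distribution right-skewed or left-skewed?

right-skewed

mean − median = 85.3 − 73.5 = 11.8
mean > median ⇒ the longer tail is on the right ⇒ right-skewed (positively skewed).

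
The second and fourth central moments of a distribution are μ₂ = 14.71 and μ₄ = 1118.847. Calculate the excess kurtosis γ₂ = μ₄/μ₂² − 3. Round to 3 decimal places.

2.171

μ₂² = 14.71² = 216.38410
μ₄/μ₂² = 1118.847 / 216.38410 = 5.17065
γ₂ = 5.17065 − 3 ≈ 2.171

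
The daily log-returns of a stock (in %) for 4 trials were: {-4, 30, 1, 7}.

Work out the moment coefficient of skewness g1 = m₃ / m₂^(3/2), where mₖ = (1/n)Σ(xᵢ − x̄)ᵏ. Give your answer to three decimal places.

x̄ = (-4 + 30 + 1 + 7) / 4 = 8.5000
deviations (xᵢ − x̄): -12.5000, 21.5000, -7.5000, -1.5000
Σ(xᵢ − x̄)² = 677.0000 ⇒ m₂ = 677.0000/4 = 169.25000
Σ(xᵢ − x̄)³ = 7560.0000 ⇒ m₃ = 7560.0000/4 = 1890.00000
m₂^(3/2) = 169.25000^(1.5) = 2201.87680
g1 = m₃ / m₂^(3/2) = 1890.00000 / 2201.87680 ≈ 0.858

0.858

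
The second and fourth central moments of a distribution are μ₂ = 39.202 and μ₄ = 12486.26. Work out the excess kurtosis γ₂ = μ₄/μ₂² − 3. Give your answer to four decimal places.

5.1249

μ₂² = 39.202² = 1536.79680
μ₄/μ₂² = 12486.26 / 1536.79680 = 8.12486
γ₂ = 8.12486 − 3 ≈ 5.1249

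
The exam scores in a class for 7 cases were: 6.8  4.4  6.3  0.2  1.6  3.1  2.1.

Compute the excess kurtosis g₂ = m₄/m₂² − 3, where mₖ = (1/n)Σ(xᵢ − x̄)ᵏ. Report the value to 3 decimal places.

x̄ = 3.5000
Σ(xᵢ − x̄)² = 36.1600 ⇒ m₂ = 5.16571
Σ(xᵢ − x̄)⁴ = 316.2052 ⇒ m₄ = 45.17217
m₂² = 26.68460
g₂ = m₄/m₂² − 3 = 1.69282 − 3 ≈ -1.307

-1.307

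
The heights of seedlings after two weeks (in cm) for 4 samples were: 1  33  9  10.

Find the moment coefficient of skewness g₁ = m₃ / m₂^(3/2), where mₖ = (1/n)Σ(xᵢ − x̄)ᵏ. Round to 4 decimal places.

0.8485

x̄ = (1 + 33 + 9 + 10) / 4 = 13.2500
deviations (xᵢ − x̄): -12.2500, 19.7500, -4.2500, -3.2500
Σ(xᵢ − x̄)² = 568.7500 ⇒ m₂ = 568.7500/4 = 142.18750
Σ(xᵢ − x̄)³ = 5754.3750 ⇒ m₃ = 5754.3750/4 = 1438.59375
m₂^(3/2) = 142.18750^(1.5) = 1695.47788
g₁ = m₃ / m₂^(3/2) = 1438.59375 / 1695.47788 ≈ 0.8485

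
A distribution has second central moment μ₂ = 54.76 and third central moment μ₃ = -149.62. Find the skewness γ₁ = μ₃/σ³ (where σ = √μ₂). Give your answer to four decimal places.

σ = √μ₂ = √54.76 = 7.40000
σ³ = μ₂^(3/2) = 405.22400
γ₁ = μ₃/σ³ = -149.62 / 405.22400 ≈ -0.3692

-0.3692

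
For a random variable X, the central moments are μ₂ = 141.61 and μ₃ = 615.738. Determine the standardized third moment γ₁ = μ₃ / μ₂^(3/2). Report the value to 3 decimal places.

0.365

σ = √μ₂ = √141.61 = 11.90000
σ³ = μ₂^(3/2) = 1685.15900
γ₁ = μ₃/σ³ = 615.738 / 1685.15900 ≈ 0.365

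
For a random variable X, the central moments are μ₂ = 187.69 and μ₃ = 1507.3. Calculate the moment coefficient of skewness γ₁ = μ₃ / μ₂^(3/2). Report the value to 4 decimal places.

0.5862

σ = √μ₂ = √187.69 = 13.70000
σ³ = μ₂^(3/2) = 2571.35300
γ₁ = μ₃/σ³ = 1507.3 / 2571.35300 ≈ 0.5862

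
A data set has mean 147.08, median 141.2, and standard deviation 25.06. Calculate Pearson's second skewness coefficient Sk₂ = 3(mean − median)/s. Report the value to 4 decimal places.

0.7039

Sk₂ = 3(147.08 − 141.2) / 25.06 = 3 × 5.8800 / 25.06
    = 17.6400 / 25.06 ≈ 0.7039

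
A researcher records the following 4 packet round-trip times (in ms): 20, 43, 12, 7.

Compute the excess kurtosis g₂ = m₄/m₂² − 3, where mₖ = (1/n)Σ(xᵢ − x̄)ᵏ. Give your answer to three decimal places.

x̄ = 20.5000
Σ(xᵢ − x̄)² = 761.0000 ⇒ m₂ = 190.25000
Σ(xᵢ − x̄)⁴ = 294724.2500 ⇒ m₄ = 73681.06250
m₂² = 36195.06250
g₂ = m₄/m₂² − 3 = 2.03567 − 3 ≈ -0.964

-0.964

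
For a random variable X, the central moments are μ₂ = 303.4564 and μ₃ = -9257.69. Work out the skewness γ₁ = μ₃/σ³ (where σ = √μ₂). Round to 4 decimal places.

-1.7513

σ = √μ₂ = √303.4564 = 17.42000
σ³ = μ₂^(3/2) = 5286.21049
γ₁ = μ₃/σ³ = -9257.69 / 5286.21049 ≈ -1.7513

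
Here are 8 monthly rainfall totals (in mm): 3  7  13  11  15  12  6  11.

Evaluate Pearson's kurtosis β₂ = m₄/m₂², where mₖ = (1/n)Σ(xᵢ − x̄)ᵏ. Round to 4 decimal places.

x̄ = 9.7500
Σ(xᵢ − x̄)² = 113.5000 ⇒ m₂ = 14.18750
Σ(xᵢ − x̄)⁴ = 3232.6563 ⇒ m₄ = 404.08203
m₂² = 201.28516
β₂ = m₄/m₂² = 404.08203 / 201.28516 ≈ 2.0075

2.0075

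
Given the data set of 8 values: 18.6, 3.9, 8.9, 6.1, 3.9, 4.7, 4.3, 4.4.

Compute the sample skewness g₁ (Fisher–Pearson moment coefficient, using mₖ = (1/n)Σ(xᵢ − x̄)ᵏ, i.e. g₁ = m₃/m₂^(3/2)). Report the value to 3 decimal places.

x̄ = (18.6 + 3.9 + 8.9 + 6.1 + 3.9 + 4.7 + 4.3 + 4.4) / 8 = 6.8500
deviations (xᵢ − x̄): 11.7500, -2.9500, 2.0500, -0.7500, -2.9500, -2.1500, -2.5500, -2.4500
Σ(xᵢ − x̄)² = 177.3600 ⇒ m₂ = 177.3600/8 = 22.17000
Σ(xᵢ − x̄)³ = 1537.8570 ⇒ m₃ = 1537.8570/8 = 192.23213
m₂^(3/2) = 22.17000^(1.5) = 104.38751
g₁ = m₃ / m₂^(3/2) = 192.23213 / 104.38751 ≈ 1.842

1.842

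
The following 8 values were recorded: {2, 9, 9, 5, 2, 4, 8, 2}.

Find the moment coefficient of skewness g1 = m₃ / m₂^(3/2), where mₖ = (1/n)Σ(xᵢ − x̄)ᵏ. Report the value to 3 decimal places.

0.233

x̄ = (2 + 9 + 9 + 5 + 2 + 4 + 8 + 2) / 8 = 5.1250
deviations (xᵢ − x̄): -3.1250, 3.8750, 3.8750, -0.1250, -3.1250, -1.1250, 2.8750, -3.1250
Σ(xᵢ − x̄)² = 68.8750 ⇒ m₂ = 68.8750/8 = 8.60938
Σ(xᵢ − x̄)³ = 47.1563 ⇒ m₃ = 47.1563/8 = 5.89453
m₂^(3/2) = 8.60938^(1.5) = 25.26140
g1 = m₃ / m₂^(3/2) = 5.89453 / 25.26140 ≈ 0.233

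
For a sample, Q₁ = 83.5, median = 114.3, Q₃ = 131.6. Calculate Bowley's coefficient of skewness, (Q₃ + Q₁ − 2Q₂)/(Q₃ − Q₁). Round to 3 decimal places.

numerator: Q₃ + Q₁ − 2Q₂ = 131.6 + 83.5 − 2×114.3 = -13.5000
denominator: Q₃ − Q₁ = 131.6 − 83.5 = 48.1000
Bowley skewness = -13.5000 / 48.1000 ≈ -0.281

-0.281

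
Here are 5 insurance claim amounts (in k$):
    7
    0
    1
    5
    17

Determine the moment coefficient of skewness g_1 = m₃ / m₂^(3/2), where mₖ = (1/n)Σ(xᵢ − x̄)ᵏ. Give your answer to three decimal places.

0.887

x̄ = (7 + 0 + 1 + 5 + 17) / 5 = 6.0000
deviations (xᵢ − x̄): 1.0000, -6.0000, -5.0000, -1.0000, 11.0000
Σ(xᵢ − x̄)² = 184.0000 ⇒ m₂ = 184.0000/5 = 36.80000
Σ(xᵢ − x̄)³ = 990.0000 ⇒ m₃ = 990.0000/5 = 198.00000
m₂^(3/2) = 36.80000^(1.5) = 223.23985
g_1 = m₃ / m₂^(3/2) = 198.00000 / 223.23985 ≈ 0.887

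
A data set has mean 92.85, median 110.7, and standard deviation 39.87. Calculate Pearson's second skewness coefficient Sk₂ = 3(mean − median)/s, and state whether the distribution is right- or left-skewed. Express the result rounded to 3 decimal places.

-1.343, left-skewed

Sk₂ = 3(92.85 − 110.7) / 39.87 = 3 × -17.8500 / 39.87
    = -53.5500 / 39.87 ≈ -1.343
Sk₂ < 0 ⇒ mean < median ⇒ left-skewed (negative skew).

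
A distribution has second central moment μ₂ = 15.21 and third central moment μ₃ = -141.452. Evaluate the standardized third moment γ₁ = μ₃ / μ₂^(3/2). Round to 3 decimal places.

-2.385

σ = √μ₂ = √15.21 = 3.90000
σ³ = μ₂^(3/2) = 59.31900
γ₁ = μ₃/σ³ = -141.452 / 59.31900 ≈ -2.385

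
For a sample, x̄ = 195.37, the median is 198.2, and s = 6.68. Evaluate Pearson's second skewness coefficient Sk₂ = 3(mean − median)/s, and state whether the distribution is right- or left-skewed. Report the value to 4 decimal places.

Sk₂ = 3(195.37 − 198.2) / 6.68 = 3 × -2.8300 / 6.68
    = -8.4900 / 6.68 ≈ -1.2710
Sk₂ < 0 ⇒ mean < median ⇒ left-skewed (negative skew).

-1.2710, left-skewed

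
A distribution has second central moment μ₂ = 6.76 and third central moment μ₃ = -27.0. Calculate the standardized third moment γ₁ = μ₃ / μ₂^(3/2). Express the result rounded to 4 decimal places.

σ = √μ₂ = √6.76 = 2.60000
σ³ = μ₂^(3/2) = 17.57600
γ₁ = μ₃/σ³ = -27.0 / 17.57600 ≈ -1.5362

-1.5362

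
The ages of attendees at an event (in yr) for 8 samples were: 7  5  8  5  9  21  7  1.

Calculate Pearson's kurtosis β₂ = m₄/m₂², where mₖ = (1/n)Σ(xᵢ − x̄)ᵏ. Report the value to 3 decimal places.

x̄ = 7.8750
Σ(xᵢ − x̄)² = 238.8750 ⇒ m₂ = 29.85938
Σ(xᵢ − x̄)⁴ = 32048.9004 ⇒ m₄ = 4006.11255
m₂² = 891.58228
β₂ = m₄/m₂² = 4006.11255 / 891.58228 ≈ 4.493

4.493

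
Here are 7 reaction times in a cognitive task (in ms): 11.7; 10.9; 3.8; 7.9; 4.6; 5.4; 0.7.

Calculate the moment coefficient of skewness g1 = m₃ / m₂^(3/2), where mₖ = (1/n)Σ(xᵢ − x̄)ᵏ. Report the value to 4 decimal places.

x̄ = (11.7 + 10.9 + 3.8 + 7.9 + 4.6 + 5.4 + 0.7) / 7 = 6.4286
deviations (xᵢ − x̄): 5.2714, 4.4714, -2.6286, 1.4714, -1.8286, -1.0286, -5.7286
Σ(xᵢ − x̄)² = 94.0743 ⇒ m₂ = 94.0743/7 = 13.43918
Σ(xᵢ − x̄)³ = 25.7123 ⇒ m₃ = 25.7123/7 = 3.67319
m₂^(3/2) = 13.43918^(1.5) = 49.26736
g1 = m₃ / m₂^(3/2) = 3.67319 / 49.26736 ≈ 0.0746

0.0746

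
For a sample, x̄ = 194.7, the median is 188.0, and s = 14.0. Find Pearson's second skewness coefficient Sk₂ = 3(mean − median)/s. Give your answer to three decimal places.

1.436

Sk₂ = 3(194.7 − 188.0) / 14.0 = 3 × 6.7000 / 14.0
    = 20.1000 / 14.0 ≈ 1.436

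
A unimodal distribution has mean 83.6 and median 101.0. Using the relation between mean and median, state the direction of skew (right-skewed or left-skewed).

mean − median = 83.6 − 101.0 = -17.4
mean < median ⇒ the longer tail is on the left ⇒ left-skewed (negatively skewed).

left-skewed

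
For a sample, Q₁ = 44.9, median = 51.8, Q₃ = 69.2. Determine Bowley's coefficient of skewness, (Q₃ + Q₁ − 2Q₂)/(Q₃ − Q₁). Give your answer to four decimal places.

numerator: Q₃ + Q₁ − 2Q₂ = 69.2 + 44.9 − 2×51.8 = 10.5000
denominator: Q₃ − Q₁ = 69.2 − 44.9 = 24.3000
Bowley skewness = 10.5000 / 24.3000 ≈ 0.4321

0.4321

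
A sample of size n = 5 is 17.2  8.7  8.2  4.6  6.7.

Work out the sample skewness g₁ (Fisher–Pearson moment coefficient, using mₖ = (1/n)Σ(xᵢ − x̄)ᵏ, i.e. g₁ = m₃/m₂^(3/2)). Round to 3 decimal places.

x̄ = (17.2 + 8.7 + 8.2 + 4.6 + 6.7) / 5 = 9.0800
deviations (xᵢ − x̄): 8.1200, -0.3800, -0.8800, -4.4800, -2.3800
Σ(xᵢ − x̄)² = 92.5880 ⇒ m₂ = 92.5880/5 = 18.51760
Σ(xᵢ − x̄)³ = 431.2543 ⇒ m₃ = 431.2543/5 = 86.25086
m₂^(3/2) = 18.51760^(1.5) = 79.68509
g₁ = m₃ / m₂^(3/2) = 86.25086 / 79.68509 ≈ 1.082

1.082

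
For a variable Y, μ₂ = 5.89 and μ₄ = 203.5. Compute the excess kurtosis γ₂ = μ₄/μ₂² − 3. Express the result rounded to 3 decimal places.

μ₂² = 5.89² = 34.69210
μ₄/μ₂² = 203.5 / 34.69210 = 5.86589
γ₂ = 5.86589 − 3 ≈ 2.866

2.866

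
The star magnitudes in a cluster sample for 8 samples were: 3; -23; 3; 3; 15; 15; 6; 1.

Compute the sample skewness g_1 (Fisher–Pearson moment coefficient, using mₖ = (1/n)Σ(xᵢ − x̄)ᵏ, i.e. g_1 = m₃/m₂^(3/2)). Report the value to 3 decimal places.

-1.272

x̄ = (3 - 23 + 3 + 3 + 15 + 15 + 6 + 1) / 8 = 2.8750
deviations (xᵢ − x̄): 0.1250, -25.8750, 0.1250, 0.1250, 12.1250, 12.1250, 3.1250, -1.8750
Σ(xᵢ − x̄)² = 976.8750 ⇒ m₂ = 976.8750/8 = 122.10938
Σ(xᵢ − x̄)³ = -13734.6563 ⇒ m₃ = -13734.6563/8 = -1716.83203
m₂^(3/2) = 122.10938^(1.5) = 1349.34658
g_1 = m₃ / m₂^(3/2) = -1716.83203 / 1349.34658 ≈ -1.272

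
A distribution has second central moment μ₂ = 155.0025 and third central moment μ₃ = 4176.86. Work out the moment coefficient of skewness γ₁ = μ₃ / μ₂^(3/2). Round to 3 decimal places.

σ = √μ₂ = √155.0025 = 12.45000
σ³ = μ₂^(3/2) = 1929.78113
γ₁ = μ₃/σ³ = 4176.86 / 1929.78113 ≈ 2.164

2.164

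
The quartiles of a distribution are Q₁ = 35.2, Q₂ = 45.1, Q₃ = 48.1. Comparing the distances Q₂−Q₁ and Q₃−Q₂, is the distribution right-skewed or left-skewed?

left-skewed

Q₂ − Q₁ = 9.9;  Q₃ − Q₂ = 3.0
Q₂ − Q₁ > Q₃ − Q₂ ⇒ the lower half is more spread out ⇒ left-skewed.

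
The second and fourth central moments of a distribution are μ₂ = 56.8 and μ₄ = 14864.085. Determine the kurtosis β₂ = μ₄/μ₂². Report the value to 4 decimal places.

μ₂² = 56.8² = 3226.24000
μ₄/μ₂² = 14864.085 / 3226.24000 = 4.60725
β₂ ≈ 4.6072

4.6072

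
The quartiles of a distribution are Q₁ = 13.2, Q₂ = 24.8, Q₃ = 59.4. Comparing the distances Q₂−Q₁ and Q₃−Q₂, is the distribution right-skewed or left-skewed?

Q₂ − Q₁ = 11.6;  Q₃ − Q₂ = 34.6
Q₃ − Q₂ > Q₂ − Q₁ ⇒ the upper half is more spread out ⇒ right-skewed.

right-skewed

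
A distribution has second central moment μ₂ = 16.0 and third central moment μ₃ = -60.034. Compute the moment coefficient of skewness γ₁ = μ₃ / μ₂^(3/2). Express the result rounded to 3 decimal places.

σ = √μ₂ = √16.0 = 4.00000
σ³ = μ₂^(3/2) = 64.00000
γ₁ = μ₃/σ³ = -60.034 / 64.00000 ≈ -0.938

-0.938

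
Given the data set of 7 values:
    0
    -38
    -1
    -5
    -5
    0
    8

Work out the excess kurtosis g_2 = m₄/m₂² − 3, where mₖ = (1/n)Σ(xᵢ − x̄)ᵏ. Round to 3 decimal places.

1.456

x̄ = -5.8571
Σ(xᵢ − x̄)² = 1318.8571 ⇒ m₂ = 188.40816
Σ(xᵢ − x̄)⁴ = 1107209.6443 ⇒ m₄ = 158172.80633
m₂² = 35497.63599
g_2 = m₄/m₂² − 3 = 4.45587 − 3 ≈ 1.456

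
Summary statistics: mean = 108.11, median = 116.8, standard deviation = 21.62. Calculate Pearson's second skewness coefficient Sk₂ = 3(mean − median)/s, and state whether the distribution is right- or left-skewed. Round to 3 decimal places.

-1.206, left-skewed

Sk₂ = 3(108.11 − 116.8) / 21.62 = 3 × -8.6900 / 21.62
    = -26.0700 / 21.62 ≈ -1.206
Sk₂ < 0 ⇒ mean < median ⇒ left-skewed (negative skew).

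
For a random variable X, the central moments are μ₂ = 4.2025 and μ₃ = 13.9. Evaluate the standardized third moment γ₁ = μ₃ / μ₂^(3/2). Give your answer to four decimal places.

1.6134

σ = √μ₂ = √4.2025 = 2.05000
σ³ = μ₂^(3/2) = 8.61512
γ₁ = μ₃/σ³ = 13.9 / 8.61512 ≈ 1.6134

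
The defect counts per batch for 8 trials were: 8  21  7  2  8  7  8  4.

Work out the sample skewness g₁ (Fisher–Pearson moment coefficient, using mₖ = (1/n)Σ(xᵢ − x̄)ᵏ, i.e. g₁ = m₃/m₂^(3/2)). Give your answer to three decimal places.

x̄ = (8 + 21 + 7 + 2 + 8 + 7 + 8 + 4) / 8 = 8.1250
deviations (xᵢ − x̄): -0.1250, 12.8750, -1.1250, -6.1250, -0.1250, -1.1250, -0.1250, -4.1250
Σ(xᵢ − x̄)² = 222.8750 ⇒ m₂ = 222.8750/8 = 27.85938
Σ(xᵢ − x̄)³ = 1831.4063 ⇒ m₃ = 1831.4063/8 = 228.92578
m₂^(3/2) = 27.85938^(1.5) = 147.04730
g₁ = m₃ / m₂^(3/2) = 228.92578 / 147.04730 ≈ 1.557

1.557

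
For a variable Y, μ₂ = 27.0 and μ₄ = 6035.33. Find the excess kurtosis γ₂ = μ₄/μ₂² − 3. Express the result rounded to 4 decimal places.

μ₂² = 27.0² = 729.00000
μ₄/μ₂² = 6035.33 / 729.00000 = 8.27892
γ₂ = 8.27892 − 3 ≈ 5.2789

5.2789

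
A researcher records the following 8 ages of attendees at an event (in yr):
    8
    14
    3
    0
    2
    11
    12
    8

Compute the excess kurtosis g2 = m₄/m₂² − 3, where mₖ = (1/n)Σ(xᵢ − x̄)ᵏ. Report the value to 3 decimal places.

-1.389

x̄ = 7.2500
Σ(xᵢ − x̄)² = 181.5000 ⇒ m₂ = 22.68750
Σ(xᵢ − x̄)⁴ = 6632.1563 ⇒ m₄ = 829.01953
m₂² = 514.72266
g2 = m₄/m₂² − 3 = 1.61061 − 3 ≈ -1.389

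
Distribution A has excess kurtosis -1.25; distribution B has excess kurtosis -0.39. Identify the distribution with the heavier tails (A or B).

Higher excess kurtosis ⇒ heavier tails relative to the normal distribution.
-1.25 vs -0.39: the larger is -0.39, so B has heavier tails.

B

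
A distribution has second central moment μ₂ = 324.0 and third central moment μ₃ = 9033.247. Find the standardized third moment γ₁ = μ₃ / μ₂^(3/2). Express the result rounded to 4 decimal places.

1.5489

σ = √μ₂ = √324.0 = 18.00000
σ³ = μ₂^(3/2) = 5832.00000
γ₁ = μ₃/σ³ = 9033.247 / 5832.00000 ≈ 1.5489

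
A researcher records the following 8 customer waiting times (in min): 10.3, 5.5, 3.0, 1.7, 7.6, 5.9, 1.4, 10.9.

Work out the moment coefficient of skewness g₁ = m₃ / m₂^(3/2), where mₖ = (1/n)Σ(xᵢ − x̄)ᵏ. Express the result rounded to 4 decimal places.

0.1781

x̄ = (10.3 + 5.5 + 3.0 + 1.7 + 7.6 + 5.9 + 1.4 + 10.9) / 8 = 5.7875
deviations (xᵢ − x̄): 4.5125, -0.2875, -2.7875, -4.0875, 1.8125, 0.1125, -4.3875, 5.1125
Σ(xᵢ − x̄)² = 93.6088 ⇒ m₂ = 93.6088/8 = 11.70109
Σ(xᵢ − x̄)³ = 57.0353 ⇒ m₃ = 57.0353/8 = 7.12942
m₂^(3/2) = 11.70109^(1.5) = 40.02577
g₁ = m₃ / m₂^(3/2) = 7.12942 / 40.02577 ≈ 0.1781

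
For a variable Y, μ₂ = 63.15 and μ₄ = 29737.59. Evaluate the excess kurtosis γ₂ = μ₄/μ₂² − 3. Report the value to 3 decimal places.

μ₂² = 63.15² = 3987.92250
μ₄/μ₂² = 29737.59 / 3987.92250 = 7.45691
γ₂ = 7.45691 − 3 ≈ 4.457

4.457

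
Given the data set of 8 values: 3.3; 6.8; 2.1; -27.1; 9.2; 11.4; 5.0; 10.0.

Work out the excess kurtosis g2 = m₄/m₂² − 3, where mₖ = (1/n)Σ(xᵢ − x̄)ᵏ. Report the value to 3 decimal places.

2.385

x̄ = 2.5875
Σ(xᵢ − x̄)² = 1081.9888 ⇒ m₂ = 135.24859
Σ(xᵢ − x̄)⁴ = 788084.7295 ⇒ m₄ = 98510.59119
m₂² = 18292.18211
g2 = m₄/m₂² − 3 = 5.38539 − 3 ≈ 2.385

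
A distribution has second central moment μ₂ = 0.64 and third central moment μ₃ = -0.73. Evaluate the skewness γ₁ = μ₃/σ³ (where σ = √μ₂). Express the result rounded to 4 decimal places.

-1.4258

σ = √μ₂ = √0.64 = 0.80000
σ³ = μ₂^(3/2) = 0.51200
γ₁ = μ₃/σ³ = -0.73 / 0.51200 ≈ -1.4258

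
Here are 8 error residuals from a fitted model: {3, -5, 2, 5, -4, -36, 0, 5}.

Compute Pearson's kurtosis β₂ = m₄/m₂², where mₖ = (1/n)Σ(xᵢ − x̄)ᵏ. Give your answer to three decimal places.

5.293

x̄ = -3.7500
Σ(xᵢ − x̄)² = 1287.5000 ⇒ m₂ = 160.93750
Σ(xᵢ − x̄)⁴ = 1096822.9063 ⇒ m₄ = 137102.86328
m₂² = 25900.87891
β₂ = m₄/m₂² = 137102.86328 / 25900.87891 ≈ 5.293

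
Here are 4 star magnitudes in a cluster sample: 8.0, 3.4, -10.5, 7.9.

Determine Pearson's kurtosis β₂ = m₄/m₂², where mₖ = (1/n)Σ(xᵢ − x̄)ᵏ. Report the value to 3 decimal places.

x̄ = 2.2000
Σ(xᵢ − x̄)² = 228.8600 ⇒ m₂ = 57.21500
Σ(xᵢ − x̄)⁴ = 28203.7874 ⇒ m₄ = 7050.94685
m₂² = 3273.55622
β₂ = m₄/m₂² = 7050.94685 / 3273.55622 ≈ 2.154

2.154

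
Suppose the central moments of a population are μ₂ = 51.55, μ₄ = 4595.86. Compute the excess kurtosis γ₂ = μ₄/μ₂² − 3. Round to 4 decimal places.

-1.2705

μ₂² = 51.55² = 2657.40250
μ₄/μ₂² = 4595.86 / 2657.40250 = 1.72946
γ₂ = 1.72946 − 3 ≈ -1.2705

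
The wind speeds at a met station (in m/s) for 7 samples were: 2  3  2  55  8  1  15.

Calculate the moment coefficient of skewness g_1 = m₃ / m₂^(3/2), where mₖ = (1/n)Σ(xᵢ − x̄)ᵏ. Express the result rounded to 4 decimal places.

x̄ = (2 + 3 + 2 + 55 + 8 + 1 + 15) / 7 = 12.2857
deviations (xᵢ − x̄): -10.2857, -9.2857, -10.2857, 42.7143, -4.2857, -11.2857, 2.7143
Σ(xᵢ − x̄)² = 2275.4286 ⇒ m₂ = 2275.4286/7 = 325.06122
Σ(xᵢ − x̄)³ = 73459.4694 ⇒ m₃ = 73459.4694/7 = 10494.20991
m₂^(3/2) = 325.06122^(1.5) = 5860.67651
g_1 = m₃ / m₂^(3/2) = 10494.20991 / 5860.67651 ≈ 1.7906

1.7906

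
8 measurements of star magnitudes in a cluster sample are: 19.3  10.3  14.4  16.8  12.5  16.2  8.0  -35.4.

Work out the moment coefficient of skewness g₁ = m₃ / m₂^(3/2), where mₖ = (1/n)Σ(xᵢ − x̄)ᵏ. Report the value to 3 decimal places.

-2.083

x̄ = (19.3 + 10.3 + 14.4 + 16.8 + 12.5 + 16.2 + 8.0 - 35.4) / 8 = 7.7625
deviations (xᵢ − x̄): 11.5375, 2.5375, 6.6375, 9.0375, 4.7375, 8.4375, 0.2375, -43.1625
Σ(xᵢ − x̄)² = 2221.9788 ⇒ m₂ = 2221.9788/8 = 277.74734
Σ(xᵢ − x̄)³ = -77122.0640 ⇒ m₃ = -77122.0640/8 = -9640.25800
m₂^(3/2) = 277.74734^(1.5) = 4628.86880
g₁ = m₃ / m₂^(3/2) = -9640.25800 / 4628.86880 ≈ -2.083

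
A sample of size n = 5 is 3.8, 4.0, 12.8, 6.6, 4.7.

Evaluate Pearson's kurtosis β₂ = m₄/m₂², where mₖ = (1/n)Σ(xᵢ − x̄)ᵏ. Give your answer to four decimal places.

2.8021

x̄ = 6.3800
Σ(xᵢ − x̄)² = 56.4080 ⇒ m₂ = 11.28160
Σ(xᵢ − x̄)⁴ = 1783.1530 ⇒ m₄ = 356.63060
m₂² = 127.27450
β₂ = m₄/m₂² = 356.63060 / 127.27450 ≈ 2.8021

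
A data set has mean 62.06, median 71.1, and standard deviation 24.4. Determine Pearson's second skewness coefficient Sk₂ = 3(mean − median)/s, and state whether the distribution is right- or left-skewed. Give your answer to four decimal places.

Sk₂ = 3(62.06 − 71.1) / 24.4 = 3 × -9.0400 / 24.4
    = -27.1200 / 24.4 ≈ -1.1115
Sk₂ < 0 ⇒ mean < median ⇒ left-skewed (negative skew).

-1.1115, left-skewed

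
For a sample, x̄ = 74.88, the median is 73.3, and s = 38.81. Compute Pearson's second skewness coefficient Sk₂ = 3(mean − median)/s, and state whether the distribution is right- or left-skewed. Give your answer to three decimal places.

0.122, right-skewed

Sk₂ = 3(74.88 − 73.3) / 38.81 = 3 × 1.5800 / 38.81
    = 4.7400 / 38.81 ≈ 0.122
Sk₂ > 0 ⇒ mean > median ⇒ right-skewed (positive skew).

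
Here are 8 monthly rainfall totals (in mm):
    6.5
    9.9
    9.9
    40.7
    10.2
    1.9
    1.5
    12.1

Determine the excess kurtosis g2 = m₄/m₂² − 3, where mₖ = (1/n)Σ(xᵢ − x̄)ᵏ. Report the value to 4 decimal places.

x̄ = 11.5875
Σ(xᵢ − x̄)² = 1076.9088 ⇒ m₂ = 134.61359
Σ(xᵢ − x̄)⁴ = 738171.9874 ⇒ m₄ = 92271.49842
m₂² = 18120.81962
g2 = m₄/m₂² − 3 = 5.09202 − 3 ≈ 2.0920

2.0920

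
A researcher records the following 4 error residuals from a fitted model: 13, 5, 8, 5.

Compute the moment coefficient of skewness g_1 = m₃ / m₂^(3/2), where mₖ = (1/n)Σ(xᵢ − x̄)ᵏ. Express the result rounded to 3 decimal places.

x̄ = (13 + 5 + 8 + 5) / 4 = 7.7500
deviations (xᵢ − x̄): 5.2500, -2.7500, 0.2500, -2.7500
Σ(xᵢ − x̄)² = 42.7500 ⇒ m₂ = 42.7500/4 = 10.68750
Σ(xᵢ − x̄)³ = 103.1250 ⇒ m₃ = 103.1250/4 = 25.78125
m₂^(3/2) = 10.68750^(1.5) = 34.93930
g_1 = m₃ / m₂^(3/2) = 25.78125 / 34.93930 ≈ 0.738

0.738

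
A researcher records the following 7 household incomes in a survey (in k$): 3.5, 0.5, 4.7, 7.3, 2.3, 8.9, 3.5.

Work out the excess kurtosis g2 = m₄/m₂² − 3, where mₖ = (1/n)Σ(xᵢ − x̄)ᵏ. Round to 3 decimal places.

-0.939

x̄ = 4.3857
Σ(xᵢ − x̄)² = 49.9886 ⇒ m₂ = 7.14122
Σ(xᵢ − x̄)⁴ = 735.5645 ⇒ m₄ = 105.08064
m₂² = 50.99709
g2 = m₄/m₂² − 3 = 2.06052 − 3 ≈ -0.939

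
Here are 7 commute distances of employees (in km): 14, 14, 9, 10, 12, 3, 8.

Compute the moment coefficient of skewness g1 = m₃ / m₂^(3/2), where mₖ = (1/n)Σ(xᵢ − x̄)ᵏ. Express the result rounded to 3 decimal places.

x̄ = (14 + 14 + 9 + 10 + 12 + 3 + 8) / 7 = 10.0000
deviations (xᵢ − x̄): 4.0000, 4.0000, -1.0000, 0.0000, 2.0000, -7.0000, -2.0000
Σ(xᵢ − x̄)² = 90.0000 ⇒ m₂ = 90.0000/7 = 12.85714
Σ(xᵢ − x̄)³ = -216.0000 ⇒ m₃ = -216.0000/7 = -30.85714
m₂^(3/2) = 12.85714^(1.5) = 46.10167
g1 = m₃ / m₂^(3/2) = -30.85714 / 46.10167 ≈ -0.669

-0.669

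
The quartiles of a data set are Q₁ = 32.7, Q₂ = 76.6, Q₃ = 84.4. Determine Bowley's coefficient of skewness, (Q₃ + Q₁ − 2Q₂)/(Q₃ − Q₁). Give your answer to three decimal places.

-0.698

numerator: Q₃ + Q₁ − 2Q₂ = 84.4 + 32.7 − 2×76.6 = -36.1000
denominator: Q₃ − Q₁ = 84.4 − 32.7 = 51.7000
Bowley skewness = -36.1000 / 51.7000 ≈ -0.698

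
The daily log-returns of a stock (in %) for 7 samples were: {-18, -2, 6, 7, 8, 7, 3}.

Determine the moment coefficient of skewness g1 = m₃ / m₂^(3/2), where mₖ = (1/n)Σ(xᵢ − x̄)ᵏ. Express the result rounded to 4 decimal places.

x̄ = (-18 - 2 + 6 + 7 + 8 + 7 + 3) / 7 = 1.5714
deviations (xᵢ − x̄): -19.5714, -3.5714, 4.4286, 5.4286, 6.4286, 5.4286, 1.4286
Σ(xᵢ − x̄)² = 517.7143 ⇒ m₂ = 517.7143/7 = 73.95918
Σ(xᵢ − x̄)³ = -6866.8163 ⇒ m₃ = -6866.8163/7 = -980.97376
m₂^(3/2) = 73.95918^(1.5) = 636.04547
g1 = m₃ / m₂^(3/2) = -980.97376 / 636.04547 ≈ -1.5423

-1.5423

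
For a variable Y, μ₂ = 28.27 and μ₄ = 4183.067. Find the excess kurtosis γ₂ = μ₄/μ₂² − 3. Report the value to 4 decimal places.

μ₂² = 28.27² = 799.19290
μ₄/μ₂² = 4183.067 / 799.19290 = 5.23411
γ₂ = 5.23411 − 3 ≈ 2.2341

2.2341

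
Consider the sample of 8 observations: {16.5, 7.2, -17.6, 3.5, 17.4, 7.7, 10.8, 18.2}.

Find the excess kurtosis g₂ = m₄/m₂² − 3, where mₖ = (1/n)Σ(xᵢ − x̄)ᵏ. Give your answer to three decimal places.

1.014

x̄ = 7.9625
Σ(xᵢ − x̄)² = 948.8188 ⇒ m₂ = 118.60234
Σ(xᵢ − x̄)⁴ = 451677.4032 ⇒ m₄ = 56459.67539
m₂² = 14066.51594
g₂ = m₄/m₂² − 3 = 4.01376 − 3 ≈ 1.014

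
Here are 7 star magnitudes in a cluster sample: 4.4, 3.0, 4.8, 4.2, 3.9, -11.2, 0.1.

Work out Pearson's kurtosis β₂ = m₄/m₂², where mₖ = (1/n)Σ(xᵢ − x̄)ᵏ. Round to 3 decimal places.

x̄ = 1.3143
Σ(xᵢ − x̄)² = 197.6086 ⇒ m₂ = 28.22980
Σ(xᵢ − x̄)⁴ = 24888.4453 ⇒ m₄ = 3555.49218
m₂² = 796.92138
β₂ = m₄/m₂² = 3555.49218 / 796.92138 ≈ 4.462

4.462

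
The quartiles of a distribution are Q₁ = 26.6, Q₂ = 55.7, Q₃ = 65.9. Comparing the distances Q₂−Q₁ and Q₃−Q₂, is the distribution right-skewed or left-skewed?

left-skewed

Q₂ − Q₁ = 29.1;  Q₃ − Q₂ = 10.2
Q₂ − Q₁ > Q₃ − Q₂ ⇒ the lower half is more spread out ⇒ left-skewed.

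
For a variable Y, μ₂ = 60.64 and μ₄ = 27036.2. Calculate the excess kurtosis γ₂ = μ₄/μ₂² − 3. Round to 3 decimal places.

4.352

μ₂² = 60.64² = 3677.20960
μ₄/μ₂² = 27036.2 / 3677.20960 = 7.35237
γ₂ = 7.35237 − 3 ≈ 4.352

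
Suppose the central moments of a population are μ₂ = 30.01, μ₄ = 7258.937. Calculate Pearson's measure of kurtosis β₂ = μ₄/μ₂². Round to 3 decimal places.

8.060

μ₂² = 30.01² = 900.60010
μ₄/μ₂² = 7258.937 / 900.60010 = 8.06011
β₂ ≈ 8.060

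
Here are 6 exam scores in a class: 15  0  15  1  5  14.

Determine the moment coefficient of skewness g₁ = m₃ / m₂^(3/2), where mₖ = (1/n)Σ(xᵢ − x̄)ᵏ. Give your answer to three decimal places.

-0.141

x̄ = (15 + 0 + 15 + 1 + 5 + 14) / 6 = 8.3333
deviations (xᵢ − x̄): 6.6667, -8.3333, 6.6667, -7.3333, -3.3333, 5.6667
Σ(xᵢ − x̄)² = 255.3333 ⇒ m₂ = 255.3333/6 = 42.55556
Σ(xᵢ − x̄)³ = -235.5556 ⇒ m₃ = -235.5556/6 = -39.25926
m₂^(3/2) = 42.55556^(1.5) = 277.60955
g₁ = m₃ / m₂^(3/2) = -39.25926 / 277.60955 ≈ -0.141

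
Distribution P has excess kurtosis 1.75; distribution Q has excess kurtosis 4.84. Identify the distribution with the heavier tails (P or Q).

Q

Higher excess kurtosis ⇒ heavier tails relative to the normal distribution.
1.75 vs 4.84: the larger is 4.84, so Q has heavier tails.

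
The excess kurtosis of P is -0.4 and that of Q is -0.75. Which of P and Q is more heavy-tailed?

Higher excess kurtosis ⇒ heavier tails relative to the normal distribution.
-0.4 vs -0.75: the larger is -0.4, so P has heavier tails.

P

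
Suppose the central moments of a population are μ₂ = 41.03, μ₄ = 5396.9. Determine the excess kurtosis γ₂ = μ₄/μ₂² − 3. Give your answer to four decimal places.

0.2058

μ₂² = 41.03² = 1683.46090
μ₄/μ₂² = 5396.9 / 1683.46090 = 3.20584
γ₂ = 3.20584 − 3 ≈ 0.2058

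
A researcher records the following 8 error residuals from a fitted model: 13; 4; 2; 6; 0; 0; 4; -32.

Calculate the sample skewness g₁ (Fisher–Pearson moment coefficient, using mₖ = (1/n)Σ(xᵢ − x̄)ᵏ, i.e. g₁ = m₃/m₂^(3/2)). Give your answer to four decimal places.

-1.8127

x̄ = (13 + 4 + 2 + 6 + 0 + 0 + 4 - 32) / 8 = -0.3750
deviations (xᵢ − x̄): 13.3750, 4.3750, 2.3750, 6.3750, 0.3750, 0.3750, 4.3750, -31.6250
Σ(xᵢ − x̄)² = 1263.8750 ⇒ m₂ = 1263.8750/8 = 157.98438
Σ(xᵢ − x̄)³ = -28796.7188 ⇒ m₃ = -28796.7188/8 = -3599.58984
m₂^(3/2) = 157.98438^(1.5) = 1985.73461
g₁ = m₃ / m₂^(3/2) = -3599.58984 / 1985.73461 ≈ -1.8127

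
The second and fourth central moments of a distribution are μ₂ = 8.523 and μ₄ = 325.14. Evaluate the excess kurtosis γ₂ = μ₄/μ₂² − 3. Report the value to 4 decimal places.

1.4760

μ₂² = 8.523² = 72.64153
μ₄/μ₂² = 325.14 / 72.64153 = 4.47595
γ₂ = 4.47595 − 3 ≈ 1.4760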